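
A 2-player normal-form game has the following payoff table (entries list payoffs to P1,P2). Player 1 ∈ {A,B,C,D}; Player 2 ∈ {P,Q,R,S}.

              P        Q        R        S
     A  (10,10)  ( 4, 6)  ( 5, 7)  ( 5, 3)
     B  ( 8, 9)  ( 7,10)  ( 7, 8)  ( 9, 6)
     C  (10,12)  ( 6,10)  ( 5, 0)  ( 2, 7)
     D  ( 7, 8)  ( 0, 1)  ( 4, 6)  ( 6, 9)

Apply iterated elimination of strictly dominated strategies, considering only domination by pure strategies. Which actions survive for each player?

Survivors P1:{A,B,C} P2:{P,Q}

P1 drop D (B beats it: P:8>7 Q:7>0 R:7>4 S:9>6)
P2 drop R (P beats it: A:10>7 B:9>8 C:12>0)
P2 drop S (P beats it: A:10>3 B:9>6 C:12>7)
P1→{A,B,C} P2→{P,Q}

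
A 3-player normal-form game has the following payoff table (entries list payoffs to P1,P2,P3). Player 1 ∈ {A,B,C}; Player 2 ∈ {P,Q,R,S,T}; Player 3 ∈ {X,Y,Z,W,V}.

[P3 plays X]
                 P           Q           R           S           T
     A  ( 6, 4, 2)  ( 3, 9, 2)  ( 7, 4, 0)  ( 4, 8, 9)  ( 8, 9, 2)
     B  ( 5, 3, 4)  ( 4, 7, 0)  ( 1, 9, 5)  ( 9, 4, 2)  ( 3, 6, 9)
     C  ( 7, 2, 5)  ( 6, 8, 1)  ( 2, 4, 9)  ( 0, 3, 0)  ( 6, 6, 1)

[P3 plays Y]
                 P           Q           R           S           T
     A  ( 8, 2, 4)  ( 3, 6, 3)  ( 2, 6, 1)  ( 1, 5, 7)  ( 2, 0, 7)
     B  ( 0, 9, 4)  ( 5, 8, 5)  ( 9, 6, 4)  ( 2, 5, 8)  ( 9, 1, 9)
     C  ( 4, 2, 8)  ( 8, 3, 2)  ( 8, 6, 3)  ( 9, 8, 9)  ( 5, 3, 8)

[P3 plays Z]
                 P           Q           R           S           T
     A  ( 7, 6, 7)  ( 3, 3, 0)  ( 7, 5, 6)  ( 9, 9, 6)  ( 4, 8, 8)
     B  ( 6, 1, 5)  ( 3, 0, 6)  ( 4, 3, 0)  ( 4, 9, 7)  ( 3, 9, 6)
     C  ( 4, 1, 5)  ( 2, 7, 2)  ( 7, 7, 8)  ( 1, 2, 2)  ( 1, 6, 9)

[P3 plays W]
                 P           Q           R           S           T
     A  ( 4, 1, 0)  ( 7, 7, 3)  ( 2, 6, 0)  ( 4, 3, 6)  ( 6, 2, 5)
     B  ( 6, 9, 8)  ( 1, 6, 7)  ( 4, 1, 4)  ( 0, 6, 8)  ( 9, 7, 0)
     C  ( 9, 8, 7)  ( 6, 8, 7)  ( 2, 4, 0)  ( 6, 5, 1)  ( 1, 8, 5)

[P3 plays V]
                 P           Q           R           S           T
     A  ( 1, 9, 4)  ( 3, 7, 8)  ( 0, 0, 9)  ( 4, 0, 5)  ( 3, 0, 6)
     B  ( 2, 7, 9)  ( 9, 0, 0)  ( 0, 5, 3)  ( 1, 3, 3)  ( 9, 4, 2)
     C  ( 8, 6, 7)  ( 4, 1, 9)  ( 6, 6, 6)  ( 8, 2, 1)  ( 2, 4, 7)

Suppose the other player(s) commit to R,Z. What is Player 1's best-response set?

u_1(A vs R,Z) = 7
u_1(B vs R,Z) = 4
u_1(C vs R,Z) = 7
max payoff 7 at {A,C}

BR_1 = {A,C}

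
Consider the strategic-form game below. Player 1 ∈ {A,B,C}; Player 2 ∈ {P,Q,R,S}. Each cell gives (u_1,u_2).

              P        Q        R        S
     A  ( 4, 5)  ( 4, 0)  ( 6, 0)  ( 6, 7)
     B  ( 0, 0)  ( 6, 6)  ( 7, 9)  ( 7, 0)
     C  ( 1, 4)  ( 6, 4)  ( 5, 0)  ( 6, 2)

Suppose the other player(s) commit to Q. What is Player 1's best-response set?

u_1(A vs Q) = 4
u_1(B vs Q) = 6
u_1(C vs Q) = 6
max payoff 6 at {B,C}

P1 best: {B,C}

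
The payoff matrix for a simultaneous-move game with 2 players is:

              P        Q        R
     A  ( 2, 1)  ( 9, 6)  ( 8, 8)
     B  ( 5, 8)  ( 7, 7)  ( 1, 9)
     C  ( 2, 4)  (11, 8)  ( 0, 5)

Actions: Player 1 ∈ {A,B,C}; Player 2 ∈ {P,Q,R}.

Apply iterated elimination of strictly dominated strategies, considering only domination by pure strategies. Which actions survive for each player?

IESDS → P1:{A,C} P2:{Q,R}

P2 drop P (R beats it: A:8>1 B:9>8 C:5>4)
P1 drop B (A beats it: Q:9>7 R:8>1)
P1→{A,C} P2→{Q,R}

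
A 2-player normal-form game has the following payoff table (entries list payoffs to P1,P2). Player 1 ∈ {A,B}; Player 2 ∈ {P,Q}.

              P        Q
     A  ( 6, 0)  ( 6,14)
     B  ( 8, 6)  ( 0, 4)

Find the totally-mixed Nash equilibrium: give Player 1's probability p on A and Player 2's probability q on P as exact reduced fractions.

P1 indiff ⇒ q·6+(1-q)·6 = q·8+(1-q)·0 ⇒ q(-2) = (1-q)(-6) ⇒ q = 3/4
P2 indiff ⇒ p·0+(1-p)·6 = p·14+(1-p)·4 ⇒ p(-14) = (1-p)(-2) ⇒ p = 1/8

(p,q) = (1/8, 3/4)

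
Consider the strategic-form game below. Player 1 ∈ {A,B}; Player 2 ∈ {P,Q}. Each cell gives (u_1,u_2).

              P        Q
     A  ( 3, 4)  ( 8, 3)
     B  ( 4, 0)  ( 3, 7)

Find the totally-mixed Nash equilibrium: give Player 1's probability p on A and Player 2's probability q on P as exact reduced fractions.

P1 indiff ⇒ q·3+(1-q)·8 = q·4+(1-q)·3 ⇒ q(-1) = (1-q)(-5) ⇒ q = 5/6
P2 indiff ⇒ p·4+(1-p)·0 = p·3+(1-p)·7 ⇒ p(1) = (1-p)(7) ⇒ p = 7/8

p=7/8, q=5/6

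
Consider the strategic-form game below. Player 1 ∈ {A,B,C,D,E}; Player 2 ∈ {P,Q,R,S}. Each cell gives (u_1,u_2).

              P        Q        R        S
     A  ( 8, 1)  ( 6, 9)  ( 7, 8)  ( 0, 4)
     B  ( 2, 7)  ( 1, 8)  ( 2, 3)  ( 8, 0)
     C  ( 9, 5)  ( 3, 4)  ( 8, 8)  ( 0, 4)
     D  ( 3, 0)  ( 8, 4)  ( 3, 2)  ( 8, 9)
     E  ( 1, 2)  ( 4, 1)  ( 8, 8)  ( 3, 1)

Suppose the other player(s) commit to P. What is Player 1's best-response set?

argmax u_1 = {C}

u_1(A vs P) = 8
u_1(B vs P) = 2
u_1(C vs P) = 9
u_1(D vs P) = 3
u_1(E vs P) = 1
max payoff 9 at {C}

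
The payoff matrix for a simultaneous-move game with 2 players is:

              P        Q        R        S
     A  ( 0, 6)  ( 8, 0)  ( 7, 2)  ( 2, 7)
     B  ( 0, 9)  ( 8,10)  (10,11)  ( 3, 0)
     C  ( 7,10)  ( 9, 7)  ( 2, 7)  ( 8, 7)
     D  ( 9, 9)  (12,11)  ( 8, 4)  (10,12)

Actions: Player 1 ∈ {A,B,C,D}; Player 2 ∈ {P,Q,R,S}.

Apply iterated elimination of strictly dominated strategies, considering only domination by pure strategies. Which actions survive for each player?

P1 drop A (D beats it: P:9>0 Q:12>8 R:8>7 S:10>2)
P1 drop C (D beats it: P:9>7 Q:12>9 R:8>2 S:10>8)
P2 drop P (Q beats it: B:10>9 D:11>9)
P1→{B,D} P2→{Q,R,S}

IESDS → P1:{B,D} P2:{Q,R,S}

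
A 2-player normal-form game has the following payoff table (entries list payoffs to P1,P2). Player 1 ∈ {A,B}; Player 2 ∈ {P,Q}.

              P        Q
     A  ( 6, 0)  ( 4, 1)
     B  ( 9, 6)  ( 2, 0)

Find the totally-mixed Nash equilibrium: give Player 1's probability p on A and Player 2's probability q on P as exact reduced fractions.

P1 indiff ⇒ q·6+(1-q)·4 = q·9+(1-q)·2 ⇒ q(-3) = (1-q)(-2) ⇒ q = 2/5
P2 indiff ⇒ p·0+(1-p)·6 = p·1+(1-p)·0 ⇒ p(-1) = (1-p)(-6) ⇒ p = 6/7

(p,q) = (6/7, 2/5)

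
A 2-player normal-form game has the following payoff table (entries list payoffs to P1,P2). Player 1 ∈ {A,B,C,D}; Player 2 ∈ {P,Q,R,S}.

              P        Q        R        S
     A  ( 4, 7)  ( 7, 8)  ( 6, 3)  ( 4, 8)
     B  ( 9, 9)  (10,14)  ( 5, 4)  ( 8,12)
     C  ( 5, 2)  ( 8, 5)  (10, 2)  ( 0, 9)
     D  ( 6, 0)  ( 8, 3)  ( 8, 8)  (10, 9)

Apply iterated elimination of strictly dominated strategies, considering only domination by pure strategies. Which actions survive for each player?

P1 drop A (D beats it: P:6>4 Q:8>7 R:8>6 S:10>4)
P2 drop P (Q beats it: B:14>9 C:5>2 D:3>0)
P2 drop R (S beats it: B:12>4 C:9>2 D:9>8)
P1 drop C (B beats it: Q:10>8 S:8>0)
P1→{B,D} P2→{Q,S}

IESDS → P1:{B,D} P2:{Q,S}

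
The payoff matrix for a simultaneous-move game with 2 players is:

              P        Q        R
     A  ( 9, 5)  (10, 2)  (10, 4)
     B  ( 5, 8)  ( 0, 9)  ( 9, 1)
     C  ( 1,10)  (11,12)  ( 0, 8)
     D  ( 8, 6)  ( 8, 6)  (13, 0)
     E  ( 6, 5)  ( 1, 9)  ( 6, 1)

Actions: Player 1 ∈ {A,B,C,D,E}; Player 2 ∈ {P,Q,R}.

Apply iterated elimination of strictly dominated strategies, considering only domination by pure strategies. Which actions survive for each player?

Survivors P1:{A,C} P2:{P,Q}

P1 drop B (A beats it: P:9>5 Q:10>0 R:10>9)
P1 drop E (A beats it: P:9>6 Q:10>1 R:10>6)
P2 drop R (P beats it: A:5>4 C:10>8 D:6>0)
P1 drop D (A beats it: P:9>8 Q:10>8)
P1→{A,C} P2→{P,Q}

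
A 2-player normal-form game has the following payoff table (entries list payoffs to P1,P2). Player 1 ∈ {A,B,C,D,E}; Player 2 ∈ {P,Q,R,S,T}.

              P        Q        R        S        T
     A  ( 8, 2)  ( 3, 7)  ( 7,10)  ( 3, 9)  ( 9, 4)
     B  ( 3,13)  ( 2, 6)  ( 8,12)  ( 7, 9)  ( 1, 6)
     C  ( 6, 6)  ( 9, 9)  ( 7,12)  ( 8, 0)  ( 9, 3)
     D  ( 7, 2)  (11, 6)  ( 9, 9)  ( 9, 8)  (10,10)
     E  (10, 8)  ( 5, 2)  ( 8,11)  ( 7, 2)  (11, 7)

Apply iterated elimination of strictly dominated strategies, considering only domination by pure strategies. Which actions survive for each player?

P1 drop A (E beats it: P:10>8 Q:5>3 R:8>7 S:7>3 T:11>9)
P1 drop B (D beats it: P:7>3 Q:11>2 R:9>8 S:9>7 T:10>1)
P1 drop C (D beats it: P:7>6 Q:11>9 R:9>7 S:9>8 T:10>9)
P2 drop P (R beats it: D:9>2 E:11>8)
P2 drop Q (R beats it: D:9>6 E:11>2)
P2 drop S (R beats it: D:9>8 E:11>2)
P1→{D,E} P2→{R,T}

Remaining: P1:{D,E} P2:{R,T}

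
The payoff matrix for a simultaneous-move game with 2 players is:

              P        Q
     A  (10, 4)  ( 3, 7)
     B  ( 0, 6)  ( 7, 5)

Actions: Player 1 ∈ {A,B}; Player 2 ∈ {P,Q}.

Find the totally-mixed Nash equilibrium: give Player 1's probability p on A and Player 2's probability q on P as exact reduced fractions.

(p,q) = (1/4, 2/7)

P1 indiff ⇒ q·10+(1-q)·3 = q·0+(1-q)·7 ⇒ q(10) = (1-q)(4) ⇒ q = 2/7
P2 indiff ⇒ p·4+(1-p)·6 = p·7+(1-p)·5 ⇒ p(-3) = (1-p)(-1) ⇒ p = 1/4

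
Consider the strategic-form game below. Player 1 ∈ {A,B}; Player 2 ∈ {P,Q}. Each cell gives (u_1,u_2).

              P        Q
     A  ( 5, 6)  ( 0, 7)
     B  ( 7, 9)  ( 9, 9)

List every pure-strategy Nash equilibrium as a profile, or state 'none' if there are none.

(A,P): not NE [P1→B gives 7>5; P2→Q gives 7>6]
(A,Q): not NE [P1→B gives 9>0]
(B,P): NE
(B,Q): NE

NE set: (B,P), (B,Q)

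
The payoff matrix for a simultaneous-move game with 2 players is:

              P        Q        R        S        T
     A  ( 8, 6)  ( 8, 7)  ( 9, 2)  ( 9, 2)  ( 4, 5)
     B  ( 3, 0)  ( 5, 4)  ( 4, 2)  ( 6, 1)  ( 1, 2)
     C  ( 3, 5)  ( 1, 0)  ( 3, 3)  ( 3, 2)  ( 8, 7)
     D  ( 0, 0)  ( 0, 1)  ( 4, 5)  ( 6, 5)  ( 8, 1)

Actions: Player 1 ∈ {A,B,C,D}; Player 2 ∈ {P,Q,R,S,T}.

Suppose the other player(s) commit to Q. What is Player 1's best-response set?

u_1(A vs Q) = 8
u_1(B vs Q) = 5
u_1(C vs Q) = 1
u_1(D vs Q) = 0
max payoff 8 at {A}

BR_1 = {A}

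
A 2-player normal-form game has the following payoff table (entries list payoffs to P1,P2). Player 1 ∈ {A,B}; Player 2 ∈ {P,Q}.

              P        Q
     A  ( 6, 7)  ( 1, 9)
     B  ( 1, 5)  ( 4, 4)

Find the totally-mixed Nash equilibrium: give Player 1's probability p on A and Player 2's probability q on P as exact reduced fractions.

P1 indiff ⇒ q·6+(1-q)·1 = q·1+(1-q)·4 ⇒ q(5) = (1-q)(3) ⇒ q = 3/8
P2 indiff ⇒ p·7+(1-p)·5 = p·9+(1-p)·4 ⇒ p(-2) = (1-p)(-1) ⇒ p = 1/3

p=1/3, q=3/8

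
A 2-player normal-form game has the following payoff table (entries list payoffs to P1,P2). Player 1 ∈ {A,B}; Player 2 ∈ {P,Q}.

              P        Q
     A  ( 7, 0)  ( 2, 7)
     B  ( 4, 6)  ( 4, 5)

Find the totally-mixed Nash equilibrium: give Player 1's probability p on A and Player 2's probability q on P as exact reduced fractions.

P1 mixes 1/8 on A; P2 mixes 2/5 on P

P1 indiff ⇒ q·7+(1-q)·2 = q·4+(1-q)·4 ⇒ q(3) = (1-q)(2) ⇒ q = 2/5
P2 indiff ⇒ p·0+(1-p)·6 = p·7+(1-p)·5 ⇒ p(-7) = (1-p)(-1) ⇒ p = 1/8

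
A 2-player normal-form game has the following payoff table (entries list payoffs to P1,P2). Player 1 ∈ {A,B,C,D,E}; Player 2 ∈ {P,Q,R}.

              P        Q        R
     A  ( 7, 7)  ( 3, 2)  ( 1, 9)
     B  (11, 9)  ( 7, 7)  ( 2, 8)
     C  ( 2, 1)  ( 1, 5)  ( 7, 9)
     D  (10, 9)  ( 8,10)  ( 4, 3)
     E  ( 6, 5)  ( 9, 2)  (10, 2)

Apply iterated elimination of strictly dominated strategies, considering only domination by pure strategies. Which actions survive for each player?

Survivors P1:{B,D,E} P2:{P,Q}

P1 drop A (B beats it: P:11>7 Q:7>3 R:2>1)
P1 drop C (E beats it: P:6>2 Q:9>1 R:10>7)
P2 drop R (P beats it: B:9>8 D:9>3 E:5>2)
P1→{B,D,E} P2→{P,Q}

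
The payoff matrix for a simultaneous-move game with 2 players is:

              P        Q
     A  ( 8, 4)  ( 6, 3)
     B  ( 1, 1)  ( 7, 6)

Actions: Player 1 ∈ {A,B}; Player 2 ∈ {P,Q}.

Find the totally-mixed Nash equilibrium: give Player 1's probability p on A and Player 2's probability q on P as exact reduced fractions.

P1 mixes 5/6 on A; P2 mixes 1/8 on P

P1 indiff ⇒ q·8+(1-q)·6 = q·1+(1-q)·7 ⇒ q(7) = (1-q)(1) ⇒ q = 1/8
P2 indiff ⇒ p·4+(1-p)·1 = p·3+(1-p)·6 ⇒ p(1) = (1-p)(5) ⇒ p = 5/6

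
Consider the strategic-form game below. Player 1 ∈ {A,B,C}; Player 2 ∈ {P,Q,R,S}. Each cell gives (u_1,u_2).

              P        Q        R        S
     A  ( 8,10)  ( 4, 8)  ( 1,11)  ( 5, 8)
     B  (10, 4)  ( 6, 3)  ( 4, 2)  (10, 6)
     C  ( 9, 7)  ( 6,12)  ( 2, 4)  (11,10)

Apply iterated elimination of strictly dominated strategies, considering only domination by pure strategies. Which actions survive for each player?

P1 drop A (B beats it: P:10>8 Q:6>4 R:4>1 S:10>5)
P2 drop P (S beats it: B:6>4 C:10>7)
P2 drop R (Q beats it: B:3>2 C:12>4)
P1→{B,C} P2→{Q,S}

Remaining: P1:{B,C} P2:{Q,S}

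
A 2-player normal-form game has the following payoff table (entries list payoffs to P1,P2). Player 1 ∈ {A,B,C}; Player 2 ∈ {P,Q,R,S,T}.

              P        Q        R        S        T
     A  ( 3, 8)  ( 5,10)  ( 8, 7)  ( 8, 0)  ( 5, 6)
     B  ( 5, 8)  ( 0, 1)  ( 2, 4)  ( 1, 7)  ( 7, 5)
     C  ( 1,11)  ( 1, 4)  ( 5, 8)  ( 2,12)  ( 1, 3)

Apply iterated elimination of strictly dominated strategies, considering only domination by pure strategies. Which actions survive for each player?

P1 drop C (A beats it: P:3>1 Q:5>1 R:8>5 S:8>2 T:5>1)
P2 drop R (P beats it: A:8>7 B:8>4)
P2 drop S (P beats it: A:8>0 B:8>7)
P2 drop T (P beats it: A:8>6 B:8>5)
P1→{A,B} P2→{P,Q}

Remaining: P1:{A,B} P2:{P,Q}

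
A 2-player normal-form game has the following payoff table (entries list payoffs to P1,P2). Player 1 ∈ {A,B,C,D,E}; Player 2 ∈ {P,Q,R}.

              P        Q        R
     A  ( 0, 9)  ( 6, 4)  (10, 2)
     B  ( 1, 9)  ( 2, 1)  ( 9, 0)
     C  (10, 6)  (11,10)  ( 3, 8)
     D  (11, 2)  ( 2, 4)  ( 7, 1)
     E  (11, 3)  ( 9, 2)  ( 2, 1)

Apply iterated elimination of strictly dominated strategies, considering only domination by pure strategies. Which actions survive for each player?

IESDS → P1:{C,D,E} P2:{P,Q}

P2 drop R (Q beats it: A:4>2 B:1>0 C:10>8 D:4>1 E:2>1)
P1 drop A (C beats it: P:10>0 Q:11>6)
P1 drop B (C beats it: P:10>1 Q:11>2)
P1→{C,D,E} P2→{P,Q}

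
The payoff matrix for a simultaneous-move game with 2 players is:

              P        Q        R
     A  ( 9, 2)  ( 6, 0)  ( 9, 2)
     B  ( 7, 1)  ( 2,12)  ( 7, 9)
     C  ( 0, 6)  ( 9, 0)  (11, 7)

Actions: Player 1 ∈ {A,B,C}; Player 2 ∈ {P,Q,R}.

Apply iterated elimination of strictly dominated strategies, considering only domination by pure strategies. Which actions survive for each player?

P1 drop B (A beats it: P:9>7 Q:6>2 R:9>7)
P2 drop Q (P beats it: A:2>0 C:6>0)
P1→{A,C} P2→{P,R}

Survivors P1:{A,C} P2:{P,R}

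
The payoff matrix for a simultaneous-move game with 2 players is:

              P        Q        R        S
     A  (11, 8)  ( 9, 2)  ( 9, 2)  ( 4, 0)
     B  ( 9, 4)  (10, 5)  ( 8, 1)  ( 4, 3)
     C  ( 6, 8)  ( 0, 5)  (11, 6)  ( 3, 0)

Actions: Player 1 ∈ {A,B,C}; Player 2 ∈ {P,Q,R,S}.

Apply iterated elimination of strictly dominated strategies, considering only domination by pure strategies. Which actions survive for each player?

Remaining: P1:{A,B} P2:{P,Q}

P2 drop R (P beats it: A:8>2 B:4>1 C:8>6)
P1 drop C (A beats it: P:11>6 Q:9>0 S:4>3)
P2 drop S (P beats it: A:8>0 B:4>3)
P1→{A,B} P2→{P,Q}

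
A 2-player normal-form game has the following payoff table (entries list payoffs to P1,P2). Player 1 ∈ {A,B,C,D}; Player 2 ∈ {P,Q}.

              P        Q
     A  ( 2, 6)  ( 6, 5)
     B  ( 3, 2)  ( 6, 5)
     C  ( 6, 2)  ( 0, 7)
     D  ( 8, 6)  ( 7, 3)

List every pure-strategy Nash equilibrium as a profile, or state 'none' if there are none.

(A,P): not NE [P1→D gives 8>2]
(A,Q): not NE [P1→D gives 7>6; P2→P gives 6>5]
(B,P): not NE [P1→D gives 8>3; P2→Q gives 5>2]
(B,Q): not NE [P1→D gives 7>6]
(C,P): not NE [P1→D gives 8>6; P2→Q gives 7>2]
(C,Q): not NE [P1→D gives 7>0]
(D,P): NE
(D,Q): not NE [P2→P gives 6>3]

PSNE = {(D,P)}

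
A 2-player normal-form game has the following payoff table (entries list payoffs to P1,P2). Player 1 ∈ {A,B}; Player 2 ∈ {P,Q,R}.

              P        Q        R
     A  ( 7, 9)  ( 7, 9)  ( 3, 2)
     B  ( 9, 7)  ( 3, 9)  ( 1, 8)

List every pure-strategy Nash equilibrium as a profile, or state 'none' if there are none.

Nash profiles: (A,Q)

(A,P): not NE [P1→B gives 9>7]
(A,Q): NE
(A,R): not NE [P2→Q gives 9>2]
(B,P): not NE [P2→Q gives 9>7]
(B,Q): not NE [P1→A gives 7>3]
(B,R): not NE [P1→A gives 3>1; P2→Q gives 9>8]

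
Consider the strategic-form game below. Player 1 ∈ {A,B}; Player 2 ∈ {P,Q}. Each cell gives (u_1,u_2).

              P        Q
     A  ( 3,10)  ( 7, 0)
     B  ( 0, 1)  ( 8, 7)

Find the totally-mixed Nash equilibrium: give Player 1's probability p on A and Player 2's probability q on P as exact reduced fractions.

(p,q) = (3/8, 1/4)

P1 indiff ⇒ q·3+(1-q)·7 = q·0+(1-q)·8 ⇒ q(3) = (1-q)(1) ⇒ q = 1/4
P2 indiff ⇒ p·10+(1-p)·1 = p·0+(1-p)·7 ⇒ p(10) = (1-p)(6) ⇒ p = 3/8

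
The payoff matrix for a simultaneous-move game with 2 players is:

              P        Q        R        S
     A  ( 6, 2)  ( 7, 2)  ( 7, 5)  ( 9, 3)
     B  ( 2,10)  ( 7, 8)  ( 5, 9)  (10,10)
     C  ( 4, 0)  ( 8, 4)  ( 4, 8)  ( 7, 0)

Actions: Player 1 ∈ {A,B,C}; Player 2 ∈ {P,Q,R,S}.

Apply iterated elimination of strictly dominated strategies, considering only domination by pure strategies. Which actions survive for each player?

Survivors P1:{A,B} P2:{P,R,S}

P2 drop Q (R beats it: A:5>2 B:9>8 C:8>4)
P1 drop C (A beats it: P:6>4 R:7>4 S:9>7)
P1→{A,B} P2→{P,R,S}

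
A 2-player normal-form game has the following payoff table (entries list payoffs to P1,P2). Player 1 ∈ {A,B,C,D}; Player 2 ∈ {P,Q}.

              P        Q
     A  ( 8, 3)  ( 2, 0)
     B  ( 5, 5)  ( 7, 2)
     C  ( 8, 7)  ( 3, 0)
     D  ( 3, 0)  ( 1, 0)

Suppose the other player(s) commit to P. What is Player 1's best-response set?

u_1(A vs P) = 8
u_1(B vs P) = 5
u_1(C vs P) = 8
u_1(D vs P) = 3
max payoff 8 at {A,C}

argmax u_1 = {A,C}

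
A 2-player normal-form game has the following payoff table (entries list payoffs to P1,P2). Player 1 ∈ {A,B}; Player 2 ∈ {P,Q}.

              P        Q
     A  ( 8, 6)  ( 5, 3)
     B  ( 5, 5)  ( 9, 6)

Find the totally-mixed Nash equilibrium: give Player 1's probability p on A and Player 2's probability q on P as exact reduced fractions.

P1 indiff ⇒ q·8+(1-q)·5 = q·5+(1-q)·9 ⇒ q(3) = (1-q)(4) ⇒ q = 4/7
P2 indiff ⇒ p·6+(1-p)·5 = p·3+(1-p)·6 ⇒ p(3) = (1-p)(1) ⇒ p = 1/4

p=1/4, q=4/7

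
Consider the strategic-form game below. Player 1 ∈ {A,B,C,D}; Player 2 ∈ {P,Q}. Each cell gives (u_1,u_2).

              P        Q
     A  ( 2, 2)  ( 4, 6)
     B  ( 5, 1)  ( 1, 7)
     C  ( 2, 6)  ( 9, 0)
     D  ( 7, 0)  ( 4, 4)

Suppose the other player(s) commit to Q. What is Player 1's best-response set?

BR_1 = {C}

u_1(A vs Q) = 4
u_1(B vs Q) = 1
u_1(C vs Q) = 9
u_1(D vs Q) = 4
max payoff 9 at {C}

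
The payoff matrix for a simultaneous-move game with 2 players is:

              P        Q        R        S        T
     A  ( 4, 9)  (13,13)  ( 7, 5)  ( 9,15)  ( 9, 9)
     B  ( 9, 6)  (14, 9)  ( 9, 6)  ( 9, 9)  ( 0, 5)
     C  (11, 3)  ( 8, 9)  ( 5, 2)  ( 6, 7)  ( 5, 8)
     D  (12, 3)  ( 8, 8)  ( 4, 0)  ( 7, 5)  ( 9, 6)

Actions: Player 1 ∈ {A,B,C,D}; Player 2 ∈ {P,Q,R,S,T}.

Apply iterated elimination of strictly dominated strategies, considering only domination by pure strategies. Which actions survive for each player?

P2 drop P (Q beats it: A:13>9 B:9>6 C:9>3 D:8>3)
P1 drop C (A beats it: Q:13>8 R:7>5 S:9>6 T:9>5)
P2 drop R (Q beats it: A:13>5 B:9>6 D:8>0)
P2 drop T (Q beats it: A:13>9 B:9>5 D:8>6)
P1 drop D (A beats it: Q:13>8 S:9>7)
P1→{A,B} P2→{Q,S}

IESDS → P1:{A,B} P2:{Q,S}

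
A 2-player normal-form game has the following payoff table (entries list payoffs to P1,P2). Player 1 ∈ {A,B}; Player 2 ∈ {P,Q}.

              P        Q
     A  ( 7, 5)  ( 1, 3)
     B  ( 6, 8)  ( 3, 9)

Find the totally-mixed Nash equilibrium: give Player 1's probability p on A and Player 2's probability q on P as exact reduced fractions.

P1 indiff ⇒ q·7+(1-q)·1 = q·6+(1-q)·3 ⇒ q(1) = (1-q)(2) ⇒ q = 2/3
P2 indiff ⇒ p·5+(1-p)·8 = p·3+(1-p)·9 ⇒ p(2) = (1-p)(1) ⇒ p = 1/3

P1 mixes 1/3 on A; P2 mixes 2/3 on P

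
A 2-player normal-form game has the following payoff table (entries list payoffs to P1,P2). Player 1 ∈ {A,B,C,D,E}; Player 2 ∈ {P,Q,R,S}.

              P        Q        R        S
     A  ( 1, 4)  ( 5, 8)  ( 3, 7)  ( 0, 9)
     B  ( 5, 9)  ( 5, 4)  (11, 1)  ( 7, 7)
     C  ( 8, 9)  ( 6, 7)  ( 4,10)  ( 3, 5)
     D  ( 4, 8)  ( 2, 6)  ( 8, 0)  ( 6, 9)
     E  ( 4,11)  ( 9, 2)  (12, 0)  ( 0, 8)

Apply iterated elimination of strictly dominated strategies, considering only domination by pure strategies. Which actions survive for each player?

Remaining: P1:{B,C,E} P2:{P,R}

P1 drop A (C beats it: P:8>1 Q:6>5 R:4>3 S:3>0)
P1 drop D (B beats it: P:5>4 Q:5>2 R:11>8 S:7>6)
P2 drop Q (P beats it: B:9>4 C:9>7 E:11>2)
P2 drop S (P beats it: B:9>7 C:9>5 E:11>8)
P1→{B,C,E} P2→{P,R}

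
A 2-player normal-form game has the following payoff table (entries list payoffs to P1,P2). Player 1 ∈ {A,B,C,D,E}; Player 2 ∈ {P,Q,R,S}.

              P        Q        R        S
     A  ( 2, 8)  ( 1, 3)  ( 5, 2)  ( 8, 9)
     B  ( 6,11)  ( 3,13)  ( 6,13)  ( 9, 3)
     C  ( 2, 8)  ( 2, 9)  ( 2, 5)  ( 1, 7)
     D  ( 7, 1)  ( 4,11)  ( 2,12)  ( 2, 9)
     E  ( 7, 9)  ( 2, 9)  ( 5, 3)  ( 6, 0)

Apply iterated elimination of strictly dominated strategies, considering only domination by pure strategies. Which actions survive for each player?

P1 drop A (B beats it: P:6>2 Q:3>1 R:6>5 S:9>8)
P1 drop C (B beats it: P:6>2 Q:3>2 R:6>2 S:9>1)
P2 drop S (Q beats it: B:13>3 D:11>9 E:9>0)
P1→{B,D,E} P2→{P,Q,R}

Remaining: P1:{B,D,E} P2:{P,Q,R}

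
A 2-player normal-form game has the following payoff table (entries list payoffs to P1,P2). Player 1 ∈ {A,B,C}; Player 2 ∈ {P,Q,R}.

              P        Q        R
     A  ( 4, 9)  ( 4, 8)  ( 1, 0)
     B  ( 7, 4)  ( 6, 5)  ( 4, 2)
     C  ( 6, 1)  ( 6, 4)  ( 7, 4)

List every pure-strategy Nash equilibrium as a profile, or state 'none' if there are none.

Nash profiles: (B,Q), (C,Q), (C,R)

(A,P): not NE [P1→B gives 7>4]
(A,Q): not NE [P1→C gives 6>4; P2→P gives 9>8]
(A,R): not NE [P1→C gives 7>1; P2→P gives 9>0]
(B,P): not NE [P2→Q gives 5>4]
(B,Q): NE
(B,R): not NE [P1→C gives 7>4; P2→Q gives 5>2]
(C,P): not NE [P1→B gives 7>6; P2→R gives 4>1]
(C,Q): NE
(C,R): NE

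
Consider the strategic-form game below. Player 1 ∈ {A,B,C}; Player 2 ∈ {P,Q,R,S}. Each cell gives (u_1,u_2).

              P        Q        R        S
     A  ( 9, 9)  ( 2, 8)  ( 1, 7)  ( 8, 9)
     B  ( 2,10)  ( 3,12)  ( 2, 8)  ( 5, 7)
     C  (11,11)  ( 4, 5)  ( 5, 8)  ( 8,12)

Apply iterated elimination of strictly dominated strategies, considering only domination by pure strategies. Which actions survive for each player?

P1 drop B (C beats it: P:11>2 Q:4>3 R:5>2 S:8>5)
P2 drop Q (P beats it: A:9>8 C:11>5)
P2 drop R (P beats it: A:9>7 C:11>8)
P1→{A,C} P2→{P,S}

Survivors P1:{A,C} P2:{P,S}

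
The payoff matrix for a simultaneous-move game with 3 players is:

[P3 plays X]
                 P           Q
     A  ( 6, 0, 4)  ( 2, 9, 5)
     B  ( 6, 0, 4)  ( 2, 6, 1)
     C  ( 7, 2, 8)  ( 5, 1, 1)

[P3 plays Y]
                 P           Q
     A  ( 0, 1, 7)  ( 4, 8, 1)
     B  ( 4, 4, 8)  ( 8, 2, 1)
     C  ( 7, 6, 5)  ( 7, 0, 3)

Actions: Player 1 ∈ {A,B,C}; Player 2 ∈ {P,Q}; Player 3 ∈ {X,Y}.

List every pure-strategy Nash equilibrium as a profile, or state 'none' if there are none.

(A,P,X): not NE [P1→C gives 7>6; P2→Q gives 9>0; P3→Y gives 7>4]
(A,P,Y): not NE [P1→C gives 7>0; P2→Q gives 8>1]
(A,Q,X): not NE [P1→C gives 5>2]
(A,Q,Y): not NE [P1→B gives 8>4; P3→X gives 5>1]
(B,P,X): not NE [P1→C gives 7>6; P2→Q gives 6>0; P3→Y gives 8>4]
(B,P,Y): not NE [P1→C gives 7>4]
(B,Q,X): not NE [P1→C gives 5>2]
(B,Q,Y): not NE [P2→P gives 4>2]
(C,P,X): NE
(C,P,Y): not NE [P3→X gives 8>5]
(C,Q,X): not NE [P2→P gives 2>1; P3→Y gives 3>1]
(C,Q,Y): not NE [P1→B gives 8>7; P2→P gives 6>0]

PSNE = {(C,P,X)}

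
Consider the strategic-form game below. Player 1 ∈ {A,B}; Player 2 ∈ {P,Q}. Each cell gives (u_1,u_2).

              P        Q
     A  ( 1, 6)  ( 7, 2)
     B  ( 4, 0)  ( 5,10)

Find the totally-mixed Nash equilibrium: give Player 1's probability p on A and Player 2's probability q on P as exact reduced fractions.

(p,q) = (5/7, 2/5)

P1 indiff ⇒ q·1+(1-q)·7 = q·4+(1-q)·5 ⇒ q(-3) = (1-q)(-2) ⇒ q = 2/5
P2 indiff ⇒ p·6+(1-p)·0 = p·2+(1-p)·10 ⇒ p(4) = (1-p)(10) ⇒ p = 5/7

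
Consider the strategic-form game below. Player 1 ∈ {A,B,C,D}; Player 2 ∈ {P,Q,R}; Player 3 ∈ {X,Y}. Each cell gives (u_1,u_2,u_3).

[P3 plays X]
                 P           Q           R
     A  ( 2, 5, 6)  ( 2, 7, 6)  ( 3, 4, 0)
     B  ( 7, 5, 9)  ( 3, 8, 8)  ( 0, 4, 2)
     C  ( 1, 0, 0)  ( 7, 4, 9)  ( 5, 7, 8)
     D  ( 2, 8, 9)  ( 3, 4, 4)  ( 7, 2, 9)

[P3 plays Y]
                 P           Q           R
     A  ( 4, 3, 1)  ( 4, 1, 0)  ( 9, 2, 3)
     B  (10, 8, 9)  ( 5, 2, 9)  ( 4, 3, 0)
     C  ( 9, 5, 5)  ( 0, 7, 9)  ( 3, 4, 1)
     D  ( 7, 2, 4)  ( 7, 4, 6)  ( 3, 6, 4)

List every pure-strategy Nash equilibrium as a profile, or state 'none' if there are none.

(A,P,X): not NE [P1→B gives 7>2; P2→Q gives 7>5]
(A,P,Y): not NE [P1→B gives 10>4; P3→X gives 6>1]
(A,Q,X): not NE [P1→C gives 7>2]
(A,Q,Y): not NE [P1→D gives 7>4; P2→P gives 3>1; P3→X gives 6>0]
(A,R,X): not NE [P1→D gives 7>3; P2→Q gives 7>4; P3→Y gives 3>0]
(A,R,Y): not NE [P2→P gives 3>2]
(B,P,X): not NE [P2→Q gives 8>5]
(B,P,Y): NE
(B,Q,X): not NE [P1→C gives 7>3; P3→Y gives 9>8]
(B,Q,Y): not NE [P1→D gives 7>5; P2→P gives 8>2]
(B,R,X): not NE [P1→D gives 7>0; P2→Q gives 8>4]
(B,R,Y): not NE [P1→A gives 9>4; P2→P gives 8>3; P3→X gives 2>0]
(C,P,X): not NE [P1→B gives 7>1; P2→R gives 7>0; P3→Y gives 5>0]
(C,P,Y): not NE [P1→B gives 10>9; P2→Q gives 7>5]
(C,Q,X): not NE [P2→R gives 7>4]
(C,Q,Y): not NE [P1→D gives 7>0]
(C,R,X): not NE [P1→D gives 7>5]
(C,R,Y): not NE [P1→A gives 9>3; P2→Q gives 7>4; P3→X gives 8>1]
(D,P,X): not NE [P1→B gives 7>2]
(D,P,Y): not NE [P1→B gives 10>7; P2→R gives 6>2; P3→X gives 9>4]
(D,Q,X): not NE [P1→C gives 7>3; P2→P gives 8>4; P3→Y gives 6>4]
(D,Q,Y): not NE [P2→R gives 6>4]
(D,R,X): not NE [P2→P gives 8>2]
(D,R,Y): not NE [P1→A gives 9>3; P3→X gives 9>4]

PSNE = {(B,P,Y)}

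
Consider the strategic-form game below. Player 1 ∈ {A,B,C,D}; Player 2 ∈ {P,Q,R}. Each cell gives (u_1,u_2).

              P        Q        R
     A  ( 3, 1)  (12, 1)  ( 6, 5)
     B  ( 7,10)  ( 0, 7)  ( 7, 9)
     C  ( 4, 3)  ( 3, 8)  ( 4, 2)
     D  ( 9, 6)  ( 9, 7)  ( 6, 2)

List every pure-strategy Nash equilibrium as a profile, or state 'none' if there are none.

No pure NE.

(A,P): not NE [P1→D gives 9>3; P2→R gives 5>1]
(A,Q): not NE [P2→R gives 5>1]
(A,R): not NE [P1→B gives 7>6]
(B,P): not NE [P1→D gives 9>7]
(B,Q): not NE [P1→A gives 12>0; P2→P gives 10>7]
(B,R): not NE [P2→P gives 10>9]
(C,P): not NE [P1→D gives 9>4; P2→Q gives 8>3]
(C,Q): not NE [P1→A gives 12>3]
(C,R): not NE [P1→B gives 7>4; P2→Q gives 8>2]
(D,P): not NE [P2→Q gives 7>6]
(D,Q): not NE [P1→A gives 12>9]
(D,R): not NE [P1→B gives 7>6; P2→Q gives 7>2]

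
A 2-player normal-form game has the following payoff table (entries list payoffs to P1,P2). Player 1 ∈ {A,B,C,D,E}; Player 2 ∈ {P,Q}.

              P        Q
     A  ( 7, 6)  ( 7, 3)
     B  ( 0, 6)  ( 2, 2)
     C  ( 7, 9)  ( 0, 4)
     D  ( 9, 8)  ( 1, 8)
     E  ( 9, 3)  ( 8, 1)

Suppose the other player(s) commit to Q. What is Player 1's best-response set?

P1 best: {E}

u_1(A vs Q) = 7
u_1(B vs Q) = 2
u_1(C vs Q) = 0
u_1(D vs Q) = 1
u_1(E vs Q) = 8
max payoff 8 at {E}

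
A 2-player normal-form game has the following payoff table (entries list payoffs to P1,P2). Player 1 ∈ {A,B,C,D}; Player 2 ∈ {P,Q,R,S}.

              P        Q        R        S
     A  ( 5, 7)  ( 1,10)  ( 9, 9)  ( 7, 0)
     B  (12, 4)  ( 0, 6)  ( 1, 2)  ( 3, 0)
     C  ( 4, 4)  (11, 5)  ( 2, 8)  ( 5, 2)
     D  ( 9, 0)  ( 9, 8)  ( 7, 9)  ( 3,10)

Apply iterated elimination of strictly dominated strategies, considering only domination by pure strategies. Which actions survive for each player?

P2 drop P (Q beats it: A:10>7 B:6>4 C:5>4 D:8>0)
P1 drop B (A beats it: Q:1>0 R:9>1 S:7>3)
P1→{A,C,D} P2→{Q,R,S}

IESDS → P1:{A,C,D} P2:{Q,R,S}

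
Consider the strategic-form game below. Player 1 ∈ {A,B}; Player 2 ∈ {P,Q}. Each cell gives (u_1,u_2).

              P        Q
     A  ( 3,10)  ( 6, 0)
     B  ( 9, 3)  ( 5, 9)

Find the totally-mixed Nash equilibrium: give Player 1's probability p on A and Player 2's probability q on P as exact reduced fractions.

P1 indiff ⇒ q·3+(1-q)·6 = q·9+(1-q)·5 ⇒ q(-6) = (1-q)(-1) ⇒ q = 1/7
P2 indiff ⇒ p·10+(1-p)·3 = p·0+(1-p)·9 ⇒ p(10) = (1-p)(6) ⇒ p = 3/8

P1 mixes 3/8 on A; P2 mixes 1/7 on P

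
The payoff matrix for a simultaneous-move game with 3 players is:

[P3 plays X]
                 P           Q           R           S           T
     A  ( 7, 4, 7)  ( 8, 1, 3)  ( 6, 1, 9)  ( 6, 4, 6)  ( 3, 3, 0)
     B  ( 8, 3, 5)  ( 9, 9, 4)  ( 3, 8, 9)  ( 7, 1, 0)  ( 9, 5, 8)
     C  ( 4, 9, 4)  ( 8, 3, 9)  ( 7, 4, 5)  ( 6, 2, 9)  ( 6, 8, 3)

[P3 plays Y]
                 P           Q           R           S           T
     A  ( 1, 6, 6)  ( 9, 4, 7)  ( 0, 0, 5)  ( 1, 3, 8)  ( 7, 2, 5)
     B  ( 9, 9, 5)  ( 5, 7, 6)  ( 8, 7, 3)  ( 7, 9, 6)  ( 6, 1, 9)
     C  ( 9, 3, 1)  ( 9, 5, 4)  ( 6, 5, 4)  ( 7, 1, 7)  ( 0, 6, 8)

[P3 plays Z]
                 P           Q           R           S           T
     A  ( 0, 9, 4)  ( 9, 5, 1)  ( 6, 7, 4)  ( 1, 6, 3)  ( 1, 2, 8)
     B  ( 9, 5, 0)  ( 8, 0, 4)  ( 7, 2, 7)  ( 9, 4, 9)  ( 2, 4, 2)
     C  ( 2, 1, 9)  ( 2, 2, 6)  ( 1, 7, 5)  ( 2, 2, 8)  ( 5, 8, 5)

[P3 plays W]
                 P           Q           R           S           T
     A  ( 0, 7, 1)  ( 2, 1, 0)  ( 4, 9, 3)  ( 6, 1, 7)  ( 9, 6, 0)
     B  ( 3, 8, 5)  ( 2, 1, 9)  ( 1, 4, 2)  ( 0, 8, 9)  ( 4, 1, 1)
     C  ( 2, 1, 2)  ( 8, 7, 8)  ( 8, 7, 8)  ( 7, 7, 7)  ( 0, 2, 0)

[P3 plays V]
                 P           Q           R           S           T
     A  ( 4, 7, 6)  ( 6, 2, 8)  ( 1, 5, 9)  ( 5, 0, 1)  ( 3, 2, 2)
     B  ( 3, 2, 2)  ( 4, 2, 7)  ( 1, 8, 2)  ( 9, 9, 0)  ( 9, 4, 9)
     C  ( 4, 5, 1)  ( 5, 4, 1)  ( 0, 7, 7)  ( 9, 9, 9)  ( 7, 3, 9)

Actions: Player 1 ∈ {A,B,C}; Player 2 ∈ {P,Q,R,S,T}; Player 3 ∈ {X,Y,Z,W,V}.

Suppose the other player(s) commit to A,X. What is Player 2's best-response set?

P2 best: {P,S}

u_2(P vs A,X) = 4
u_2(Q vs A,X) = 1
u_2(R vs A,X) = 1
u_2(S vs A,X) = 4
u_2(T vs A,X) = 3
max payoff 4 at {P,S}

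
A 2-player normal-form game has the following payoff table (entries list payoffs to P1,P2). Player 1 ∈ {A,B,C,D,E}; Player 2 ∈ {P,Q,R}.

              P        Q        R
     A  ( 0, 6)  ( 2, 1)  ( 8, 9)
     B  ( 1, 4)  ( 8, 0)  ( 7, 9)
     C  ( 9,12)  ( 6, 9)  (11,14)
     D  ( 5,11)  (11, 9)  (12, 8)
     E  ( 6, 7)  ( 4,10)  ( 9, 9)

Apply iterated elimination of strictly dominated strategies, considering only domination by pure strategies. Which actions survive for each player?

Remaining: P1:{C,D} P2:{P,R}

P1 drop A (C beats it: P:9>0 Q:6>2 R:11>8)
P1 drop B (D beats it: P:5>1 Q:11>8 R:12>7)
P1 drop E (C beats it: P:9>6 Q:6>4 R:11>9)
P2 drop Q (P beats it: C:12>9 D:11>9)
P1→{C,D} P2→{P,R}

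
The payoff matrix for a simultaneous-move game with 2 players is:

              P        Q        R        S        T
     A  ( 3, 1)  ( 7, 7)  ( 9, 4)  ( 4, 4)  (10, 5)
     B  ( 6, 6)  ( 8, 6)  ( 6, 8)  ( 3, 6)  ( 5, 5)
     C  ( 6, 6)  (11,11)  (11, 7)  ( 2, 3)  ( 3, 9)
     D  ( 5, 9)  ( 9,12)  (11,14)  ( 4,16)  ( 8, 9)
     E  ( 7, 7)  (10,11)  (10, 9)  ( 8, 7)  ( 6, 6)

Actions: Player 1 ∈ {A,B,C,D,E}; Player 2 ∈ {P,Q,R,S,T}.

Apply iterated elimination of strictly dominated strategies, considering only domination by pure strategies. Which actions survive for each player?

P1 drop B (E beats it: P:7>6 Q:10>8 R:10>6 S:8>3 T:6>5)
P2 drop P (Q beats it: A:7>1 C:11>6 D:12>9 E:11>7)
P2 drop T (Q beats it: A:7>5 C:11>9 D:12>9 E:11>6)
P1 drop A (E beats it: Q:10>7 R:10>9 S:8>4)
P1→{C,D,E} P2→{Q,R,S}

Remaining: P1:{C,D,E} P2:{Q,R,S}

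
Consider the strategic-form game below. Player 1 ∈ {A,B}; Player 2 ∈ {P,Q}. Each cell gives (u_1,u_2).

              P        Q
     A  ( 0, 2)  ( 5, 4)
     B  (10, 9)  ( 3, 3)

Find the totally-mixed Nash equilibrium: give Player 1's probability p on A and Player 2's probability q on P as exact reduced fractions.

P1 indiff ⇒ q·0+(1-q)·5 = q·10+(1-q)·3 ⇒ q(-10) = (1-q)(-2) ⇒ q = 1/6
P2 indiff ⇒ p·2+(1-p)·9 = p·4+(1-p)·3 ⇒ p(-2) = (1-p)(-6) ⇒ p = 3/4

p=3/4, q=1/6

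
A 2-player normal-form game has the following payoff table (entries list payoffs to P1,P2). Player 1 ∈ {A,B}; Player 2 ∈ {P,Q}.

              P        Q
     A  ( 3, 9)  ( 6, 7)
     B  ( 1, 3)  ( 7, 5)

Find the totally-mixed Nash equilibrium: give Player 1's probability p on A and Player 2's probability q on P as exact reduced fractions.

P1 indiff ⇒ q·3+(1-q)·6 = q·1+(1-q)·7 ⇒ q(2) = (1-q)(1) ⇒ q = 1/3
P2 indiff ⇒ p·9+(1-p)·3 = p·7+(1-p)·5 ⇒ p(2) = (1-p)(2) ⇒ p = 1/2

P1 mixes 1/2 on A; P2 mixes 1/3 on P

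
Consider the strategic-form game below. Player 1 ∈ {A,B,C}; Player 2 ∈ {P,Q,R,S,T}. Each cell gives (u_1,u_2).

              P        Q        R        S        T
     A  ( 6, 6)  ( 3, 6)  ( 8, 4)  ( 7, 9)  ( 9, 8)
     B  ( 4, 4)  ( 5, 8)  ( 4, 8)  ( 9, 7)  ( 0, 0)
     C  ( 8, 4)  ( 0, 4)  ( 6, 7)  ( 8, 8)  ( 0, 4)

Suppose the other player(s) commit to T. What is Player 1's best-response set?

u_1(A vs T) = 9
u_1(B vs T) = 0
u_1(C vs T) = 0
max payoff 9 at {A}

BR_1 = {A}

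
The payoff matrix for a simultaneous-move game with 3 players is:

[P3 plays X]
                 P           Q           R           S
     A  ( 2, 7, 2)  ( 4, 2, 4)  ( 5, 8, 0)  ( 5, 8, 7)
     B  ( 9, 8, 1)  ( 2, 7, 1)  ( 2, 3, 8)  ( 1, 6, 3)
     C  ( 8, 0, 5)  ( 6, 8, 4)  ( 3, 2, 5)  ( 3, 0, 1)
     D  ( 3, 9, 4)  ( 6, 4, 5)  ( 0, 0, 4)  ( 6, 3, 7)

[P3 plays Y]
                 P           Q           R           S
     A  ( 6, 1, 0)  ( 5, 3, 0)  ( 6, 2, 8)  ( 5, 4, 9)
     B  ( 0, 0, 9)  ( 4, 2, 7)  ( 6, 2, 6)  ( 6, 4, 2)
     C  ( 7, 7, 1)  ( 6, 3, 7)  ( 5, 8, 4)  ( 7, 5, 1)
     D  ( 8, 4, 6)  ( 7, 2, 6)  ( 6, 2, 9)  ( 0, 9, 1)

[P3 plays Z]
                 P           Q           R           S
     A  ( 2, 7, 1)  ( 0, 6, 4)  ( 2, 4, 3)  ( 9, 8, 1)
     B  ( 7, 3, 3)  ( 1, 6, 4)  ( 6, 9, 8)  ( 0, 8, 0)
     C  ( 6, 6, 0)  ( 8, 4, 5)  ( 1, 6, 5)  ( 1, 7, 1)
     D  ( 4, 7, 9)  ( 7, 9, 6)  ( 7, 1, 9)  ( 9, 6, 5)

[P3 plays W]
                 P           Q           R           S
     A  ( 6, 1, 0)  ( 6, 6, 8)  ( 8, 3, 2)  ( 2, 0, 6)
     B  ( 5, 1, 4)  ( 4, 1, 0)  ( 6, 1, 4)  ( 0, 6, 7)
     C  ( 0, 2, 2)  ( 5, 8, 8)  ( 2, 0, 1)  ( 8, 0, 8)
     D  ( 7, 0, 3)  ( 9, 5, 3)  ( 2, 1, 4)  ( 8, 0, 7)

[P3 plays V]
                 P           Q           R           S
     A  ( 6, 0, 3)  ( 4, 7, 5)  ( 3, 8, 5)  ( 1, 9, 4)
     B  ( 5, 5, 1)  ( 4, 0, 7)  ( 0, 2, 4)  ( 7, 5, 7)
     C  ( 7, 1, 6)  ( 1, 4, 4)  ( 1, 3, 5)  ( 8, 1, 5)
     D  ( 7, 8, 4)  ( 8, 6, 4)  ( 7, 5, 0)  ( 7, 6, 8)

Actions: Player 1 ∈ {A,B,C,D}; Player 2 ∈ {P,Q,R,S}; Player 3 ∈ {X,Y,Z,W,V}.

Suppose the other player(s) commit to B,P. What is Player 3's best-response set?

BR_3 = {Y}

u_3(X vs B,P) = 1
u_3(Y vs B,P) = 9
u_3(Z vs B,P) = 3
u_3(W vs B,P) = 4
u_3(V vs B,P) = 1
max payoff 9 at {Y}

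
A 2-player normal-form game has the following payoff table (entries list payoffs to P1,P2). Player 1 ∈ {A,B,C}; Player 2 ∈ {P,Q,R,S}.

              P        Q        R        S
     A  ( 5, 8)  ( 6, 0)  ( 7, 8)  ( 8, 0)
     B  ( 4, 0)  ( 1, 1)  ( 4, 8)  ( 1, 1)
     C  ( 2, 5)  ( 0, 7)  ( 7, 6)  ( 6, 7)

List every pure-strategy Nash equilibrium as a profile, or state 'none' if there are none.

(A,P): NE
(A,Q): not NE [P2→R gives 8>0]
(A,R): NE
(A,S): not NE [P2→R gives 8>0]
(B,P): not NE [P1→A gives 5>4; P2→R gives 8>0]
(B,Q): not NE [P1→A gives 6>1; P2→R gives 8>1]
(B,R): not NE [P1→C gives 7>4]
(B,S): not NE [P1→A gives 8>1; P2→R gives 8>1]
(C,P): not NE [P1→A gives 5>2; P2→S gives 7>5]
(C,Q): not NE [P1→A gives 6>0]
(C,R): not NE [P2→S gives 7>6]
(C,S): not NE [P1→A gives 8>6]

Nash profiles: (A,P), (A,R)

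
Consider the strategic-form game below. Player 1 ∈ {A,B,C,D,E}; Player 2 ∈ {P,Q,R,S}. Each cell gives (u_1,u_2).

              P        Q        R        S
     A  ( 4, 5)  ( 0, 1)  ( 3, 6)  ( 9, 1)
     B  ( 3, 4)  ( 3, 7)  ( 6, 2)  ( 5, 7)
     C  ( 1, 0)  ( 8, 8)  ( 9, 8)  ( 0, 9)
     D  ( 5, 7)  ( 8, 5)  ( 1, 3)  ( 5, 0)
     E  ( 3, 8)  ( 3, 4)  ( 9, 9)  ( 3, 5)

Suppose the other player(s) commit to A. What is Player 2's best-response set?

u_2(P vs A) = 5
u_2(Q vs A) = 1
u_2(R vs A) = 6
u_2(S vs A) = 1
max payoff 6 at {R}

BR_2 = {R}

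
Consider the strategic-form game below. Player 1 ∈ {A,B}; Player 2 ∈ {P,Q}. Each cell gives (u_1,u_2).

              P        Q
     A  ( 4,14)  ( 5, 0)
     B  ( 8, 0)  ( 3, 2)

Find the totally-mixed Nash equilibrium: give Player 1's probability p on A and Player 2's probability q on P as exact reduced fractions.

P1 indiff ⇒ q·4+(1-q)·5 = q·8+(1-q)·3 ⇒ q(-4) = (1-q)(-2) ⇒ q = 1/3
P2 indiff ⇒ p·14+(1-p)·0 = p·0+(1-p)·2 ⇒ p(14) = (1-p)(2) ⇒ p = 1/8

(p,q) = (1/8, 1/3)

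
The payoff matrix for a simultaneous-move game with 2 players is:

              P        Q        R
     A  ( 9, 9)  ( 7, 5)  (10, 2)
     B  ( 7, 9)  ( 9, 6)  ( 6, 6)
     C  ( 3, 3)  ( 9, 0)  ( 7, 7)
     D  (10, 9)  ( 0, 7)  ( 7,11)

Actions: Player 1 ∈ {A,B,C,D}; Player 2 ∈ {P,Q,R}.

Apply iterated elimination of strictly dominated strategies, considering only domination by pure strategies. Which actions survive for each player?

IESDS → P1:{A,D} P2:{P,R}

P2 drop Q (P beats it: A:9>5 B:9>6 C:3>0 D:9>7)
P1 drop B (A beats it: P:9>7 R:10>6)
P1 drop C (A beats it: P:9>3 R:10>7)
P1→{A,D} P2→{P,R}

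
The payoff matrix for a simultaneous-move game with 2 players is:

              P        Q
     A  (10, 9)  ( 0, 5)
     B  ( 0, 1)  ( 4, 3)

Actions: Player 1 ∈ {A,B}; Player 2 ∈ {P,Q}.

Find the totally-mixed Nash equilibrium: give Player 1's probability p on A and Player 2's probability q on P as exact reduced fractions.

P1 mixes 1/3 on A; P2 mixes 2/7 on P

P1 indiff ⇒ q·10+(1-q)·0 = q·0+(1-q)·4 ⇒ q(10) = (1-q)(4) ⇒ q = 2/7
P2 indiff ⇒ p·9+(1-p)·1 = p·5+(1-p)·3 ⇒ p(4) = (1-p)(2) ⇒ p = 1/3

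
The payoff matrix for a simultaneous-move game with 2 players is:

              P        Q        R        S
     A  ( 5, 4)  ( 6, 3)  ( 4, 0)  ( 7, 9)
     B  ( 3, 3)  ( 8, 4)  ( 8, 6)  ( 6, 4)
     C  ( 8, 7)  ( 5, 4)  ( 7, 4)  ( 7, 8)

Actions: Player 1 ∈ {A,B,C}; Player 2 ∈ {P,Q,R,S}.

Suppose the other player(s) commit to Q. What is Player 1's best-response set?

argmax u_1 = {B}

u_1(A vs Q) = 6
u_1(B vs Q) = 8
u_1(C vs Q) = 5
max payoff 8 at {B}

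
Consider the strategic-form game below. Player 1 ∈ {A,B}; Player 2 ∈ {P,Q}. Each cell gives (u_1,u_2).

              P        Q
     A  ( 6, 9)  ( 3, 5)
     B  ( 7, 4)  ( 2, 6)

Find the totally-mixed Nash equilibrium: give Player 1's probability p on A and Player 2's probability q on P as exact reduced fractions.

P1 indiff ⇒ q·6+(1-q)·3 = q·7+(1-q)·2 ⇒ q(-1) = (1-q)(-1) ⇒ q = 1/2
P2 indiff ⇒ p·9+(1-p)·4 = p·5+(1-p)·6 ⇒ p(4) = (1-p)(2) ⇒ p = 1/3

P1 mixes 1/3 on A; P2 mixes 1/2 on P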